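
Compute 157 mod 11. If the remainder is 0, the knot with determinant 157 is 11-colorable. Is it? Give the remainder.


Step 1: A knot is p-colorable if and only if p divides its determinant.
Step 2: Compute 157 mod 11.
157 = 14 * 11 + 3
Step 3: 157 mod 11 = 3
Step 4: The knot is 11-colorable: no

3


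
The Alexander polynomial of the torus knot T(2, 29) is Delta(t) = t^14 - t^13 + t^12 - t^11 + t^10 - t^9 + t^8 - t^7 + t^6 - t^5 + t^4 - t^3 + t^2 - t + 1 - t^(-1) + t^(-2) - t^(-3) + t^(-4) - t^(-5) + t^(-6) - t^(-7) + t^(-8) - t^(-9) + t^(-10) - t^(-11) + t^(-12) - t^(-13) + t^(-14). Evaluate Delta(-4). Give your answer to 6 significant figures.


Substituting t = -4 into Delta(t) = t^14 - t^13 + t^12 - t^11 + t^10 - t^9 + t^8 - t^7 + t^6 - t^5 + t^4 - t^3 + t^2 - t + 1 - t^(-1) + t^(-2) - t^(-3) + t^(-4) - t^(-5) + t^(-6) - t^(-7) + t^(-8) - t^(-9) + t^(-10) - t^(-11) + t^(-12) - t^(-13) + t^(-14):
Term values: (268435456) + (67108864) + (16777216) + (4194304) + (1048576) + (262144) + (65536) + (16384) + (4096) + (1024) + (256) + (64) + (16) + (4) + (1) + (0.25) + (0.0625) + (0.015625) + (0.00390625) + (0.000976562) + (0.000244141) + (6.10352e-05) + (1.52588e-05) + (3.8147e-06) + (9.53674e-07) + (2.38419e-07) + (5.96046e-08) + (1.49012e-08) + (3.72529e-09)
Sum = 357913941.3
Rounded to 6 significant figures: 3.57914e+08

3.57914e+08


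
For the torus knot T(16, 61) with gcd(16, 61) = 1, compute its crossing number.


For a torus knot T(p, q) with gcd(p,q)=1,
the crossing number is min(p*(q-1), q*(p-1)).
p*(q-1) = 16*60 = 960
q*(p-1) = 61*15 = 915
min(960, 915) = 915

915


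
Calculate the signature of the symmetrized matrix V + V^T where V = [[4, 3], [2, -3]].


Step 1: V + V^T = [[8, 5], [5, -6]]
Step 2: trace = 2, det = -73
Step 3: Discriminant = 2^2 - 4*(-73) = 296
Step 4: Eigenvalues: 9.60233, -7.60233
Step 5: Signature = (# positive eigenvalues) - (# negative eigenvalues) = 0

0


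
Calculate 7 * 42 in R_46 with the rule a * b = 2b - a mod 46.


7 * 42 = 2*42 - 7 mod 46
= 84 - 7 mod 46
= 77 mod 46 = 31

31


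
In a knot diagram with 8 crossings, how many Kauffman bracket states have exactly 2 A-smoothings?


We choose which 2 of 8 crossings get A-smoothings.
C(8, 2) = 8! / (2! * 6!)
= 28

28


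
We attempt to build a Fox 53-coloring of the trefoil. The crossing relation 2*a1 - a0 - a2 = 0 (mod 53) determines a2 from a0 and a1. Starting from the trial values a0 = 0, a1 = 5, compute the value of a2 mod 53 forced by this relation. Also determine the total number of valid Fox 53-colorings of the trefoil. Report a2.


Step 1: Apply the given crossing relation 2*a1 - a0 - a2 = 0 (mod 53).
  a2 = 2*a1 - a0 mod 53
  a2 = 2*5 - 0 mod 53
  a2 = 10 - 0 mod 53
  a2 = 10 mod 53 = 10
Step 2: The trefoil has determinant 3.
  Number of Fox p-colorings (p prime) is p^2 if p = 3, else p.
  Since 53 does not divide 3, only trivial (constant) colorings exist.
  (So the trial a0 = 0, a1 = 5 with a0 != a1 does NOT extend to a valid coloring of the whole trefoil: the other two crossing relations require 3*(a1 - a0) = 0 (mod 53), which fails.)
  Total colorings = 53
Step 3: a2 = 10, total Fox 53-colorings = 53

10


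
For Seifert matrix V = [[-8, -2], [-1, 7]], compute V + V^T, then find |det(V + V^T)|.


Step 1: Form V + V^T where V = [[-8, -2], [-1, 7]]
  V^T = [[-8, -1], [-2, 7]]
  V + V^T = [[-16, -3], [-3, 14]]
Step 2: det(V + V^T) = (-16)*14 - (-3)*(-3)
  = -224 - 9 = -233
Step 3: Knot determinant = |det(V + V^T)| = |-233| = 233

233


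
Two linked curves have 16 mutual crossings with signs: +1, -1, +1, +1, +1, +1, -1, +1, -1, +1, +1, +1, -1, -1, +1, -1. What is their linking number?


Step 1: Count positive crossings: 10
Step 2: Count negative crossings: 6
Step 3: Sum of signs = 10 - 6 = 4
Step 4: Linking number = sum/2 = 4/2 = 2

2


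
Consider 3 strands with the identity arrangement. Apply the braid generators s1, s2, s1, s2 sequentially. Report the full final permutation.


Starting with identity [1, 2, 3].
Apply generators in sequence:
  After s1: [2, 1, 3]
  After s2: [2, 3, 1]
  After s1: [3, 2, 1]
  After s2: [3, 1, 2]
Final permutation: [3, 1, 2]

[3, 1, 2]


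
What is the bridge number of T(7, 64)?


The bridge number of T(p,q) is min(p,q).
min(7, 64) = 7

7


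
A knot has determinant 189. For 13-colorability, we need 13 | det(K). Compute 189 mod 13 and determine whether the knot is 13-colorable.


Step 1: A knot is p-colorable if and only if p divides its determinant.
Step 2: Compute 189 mod 13.
189 = 14 * 13 + 7
Step 3: 189 mod 13 = 7
Step 4: The knot is 13-colorable: no

7


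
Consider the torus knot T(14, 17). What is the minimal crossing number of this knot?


For a torus knot T(p, q) with gcd(p,q)=1,
the crossing number is min(p*(q-1), q*(p-1)).
p*(q-1) = 14*16 = 224
q*(p-1) = 17*13 = 221
min(224, 221) = 221

221


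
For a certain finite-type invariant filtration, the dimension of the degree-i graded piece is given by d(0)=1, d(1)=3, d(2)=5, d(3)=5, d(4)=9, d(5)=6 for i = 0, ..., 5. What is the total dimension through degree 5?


Total dimension = d(0) + d(1) + ... + d(5)
= 1 + 3 + 5 + 5 + 9 + 6
= 29

29


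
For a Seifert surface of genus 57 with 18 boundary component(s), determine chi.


chi = 2 - 2g - b
= 2 - 2*57 - 18
= 2 - 114 - 18 = -130

-130


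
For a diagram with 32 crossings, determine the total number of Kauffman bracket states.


Each crossing contributes 2 choices (A-smoothing or B-smoothing).
Total states = 2^32 = 4294967296

4294967296


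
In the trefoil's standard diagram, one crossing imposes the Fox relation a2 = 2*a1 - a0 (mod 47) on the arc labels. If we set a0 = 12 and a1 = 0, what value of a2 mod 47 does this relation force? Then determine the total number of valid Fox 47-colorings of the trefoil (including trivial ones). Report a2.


Step 1: Apply the given crossing relation 2*a1 - a0 - a2 = 0 (mod 47).
  a2 = 2*a1 - a0 mod 47
  a2 = 2*0 - 12 mod 47
  a2 = 0 - 12 mod 47
  a2 = -12 mod 47 = 35
Step 2: The trefoil has determinant 3.
  Number of Fox p-colorings (p prime) is p^2 if p = 3, else p.
  Since 47 does not divide 3, only trivial (constant) colorings exist.
  (So the trial a0 = 12, a1 = 0 with a0 != a1 does NOT extend to a valid coloring of the whole trefoil: the other two crossing relations require 3*(a1 - a0) = 0 (mod 47), which fails.)
  Total colorings = 47
Step 3: a2 = 35, total Fox 47-colorings = 47

35


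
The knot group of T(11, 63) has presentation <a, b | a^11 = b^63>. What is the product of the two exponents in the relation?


The relation is a^11 = b^63.
Product of exponents = 11 * 63
= 693

693


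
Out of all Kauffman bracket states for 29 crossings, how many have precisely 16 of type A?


We choose which 16 of 29 crossings get A-smoothings.
C(29, 16) = 29! / (16! * 13!)
= 67863915

67863915


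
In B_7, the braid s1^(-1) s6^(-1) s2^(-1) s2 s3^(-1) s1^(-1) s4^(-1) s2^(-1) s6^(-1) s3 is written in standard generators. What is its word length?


The word length counts the number of generators (including inverses).
Listing each generator: s1^(-1), s6^(-1), s2^(-1), s2, s3^(-1), s1^(-1), s4^(-1), s2^(-1), s6^(-1), s3
There are 10 generators in this braid word.

10


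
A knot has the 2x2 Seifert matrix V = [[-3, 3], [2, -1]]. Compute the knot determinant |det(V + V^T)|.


Step 1: Form V + V^T where V = [[-3, 3], [2, -1]]
  V^T = [[-3, 2], [3, -1]]
  V + V^T = [[-6, 5], [5, -2]]
Step 2: det(V + V^T) = (-6)*(-2) - 5*5
  = 12 - 25 = -13
Step 3: Knot determinant = |det(V + V^T)| = |-13| = 13

13


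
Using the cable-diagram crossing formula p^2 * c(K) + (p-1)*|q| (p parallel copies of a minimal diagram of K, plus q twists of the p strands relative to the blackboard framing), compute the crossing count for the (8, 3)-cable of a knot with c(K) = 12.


Step 1: Each of the c(K) crossings of the companion diagram becomes p*p = p^2 crossings among the p parallel strands, and each of the |q| twists s_1 s_2 ... s_(p-1) adds (p-1) crossings.
  Crossings = p^2 * c(K) + (p-1)*|q|
Step 2: = 8^2 * 12 + (8-1)*3
Step 3: = 64*12 + 7*3
Step 4: = 768 + 21 = 789

789


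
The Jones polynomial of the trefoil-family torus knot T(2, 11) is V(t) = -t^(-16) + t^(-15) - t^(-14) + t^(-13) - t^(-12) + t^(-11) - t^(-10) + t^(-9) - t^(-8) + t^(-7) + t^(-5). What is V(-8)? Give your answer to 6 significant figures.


Substituting t = -8 into V(t) = -t^(-16) + t^(-15) - t^(-14) + t^(-13) - t^(-12) + t^(-11) - t^(-10) + t^(-9) - t^(-8) + t^(-7) + t^(-5):
  (-)t^(-16) = -3.55271e-15
  (+)t^(-15) = -2.84217e-14
  (-)t^(-14) = -2.27374e-13
  (+)t^(-13) = -1.81899e-12
  (-)t^(-12) = -1.45519e-11
  (+)t^(-11) = -1.16415e-10
  (-)t^(-10) = -9.31323e-10
  (+)t^(-9) = -7.45058e-09
  (-)t^(-8) = -5.96046e-08
  (+)t^(-7) = -4.76837e-07
  (+)t^(-5) = -3.05176e-05
Sum = (-3.55271e-15) + (-2.84217e-14) + (-2.27374e-13) + (-1.81899e-12) + (-1.45519e-11) + (-1.16415e-10) + (-9.31323e-10) + (-7.45058e-09) + (-5.96046e-08) + (-4.76837e-07) + (-3.05176e-05)
= -3.106253488e-05
Rounded to 6 significant figures: -3.10625e-05

-3.10625e-05


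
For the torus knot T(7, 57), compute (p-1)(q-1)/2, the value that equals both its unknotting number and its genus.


For a torus knot T(p,q), both the unknotting number and genus equal (p-1)(q-1)/2.
= (7-1)(57-1)/2
= 6*56/2
= 336/2 = 168

168


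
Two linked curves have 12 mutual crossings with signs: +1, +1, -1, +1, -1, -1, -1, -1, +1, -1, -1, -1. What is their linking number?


Step 1: Count positive crossings: 4
Step 2: Count negative crossings: 8
Step 3: Sum of signs = 4 - 8 = -4
Step 4: Linking number = sum/2 = -4/2 = -2

-2


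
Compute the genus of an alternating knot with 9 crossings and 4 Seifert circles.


For alternating knots, g = (c - s + 1)/2.
= (9 - 4 + 1)/2
= 6/2 = 3

3


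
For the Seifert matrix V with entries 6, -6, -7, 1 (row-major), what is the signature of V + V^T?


Step 1: V + V^T = [[12, -13], [-13, 2]]
Step 2: trace = 14, det = -145
Step 3: Discriminant = 14^2 - 4*(-145) = 776
Step 4: Eigenvalues: 20.9284, -6.92839
Step 5: Signature = (# positive eigenvalues) - (# negative eigenvalues) = 0

0


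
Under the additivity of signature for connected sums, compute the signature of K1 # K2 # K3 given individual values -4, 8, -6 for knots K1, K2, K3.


The signature is additive under connected sum.
signature(K1 # K2 # K3) = (-4) + (8) + (-6)
= -2

-2


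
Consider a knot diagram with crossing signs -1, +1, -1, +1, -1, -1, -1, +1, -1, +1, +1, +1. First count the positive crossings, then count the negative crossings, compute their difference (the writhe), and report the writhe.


Step 1: Count positive crossings (+1).
Positive crossings: 6
Step 2: Count negative crossings (-1).
Negative crossings: 6
Step 3: Writhe = (positive) - (negative)
w = 6 - 6 = 0
Step 4: |w| = 0, and w is zero

0


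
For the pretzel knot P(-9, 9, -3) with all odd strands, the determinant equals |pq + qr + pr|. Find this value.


Step 1: Compute pq + qr + pr.
pq = (-9)*9 = -81
qr = 9*(-3) = -27
pr = (-9)*(-3) = 27
pq + qr + pr = -81 + (-27) + 27 = -81
Step 2: Take absolute value.
det(P(-9,9,-3)) = |-81| = 81

81


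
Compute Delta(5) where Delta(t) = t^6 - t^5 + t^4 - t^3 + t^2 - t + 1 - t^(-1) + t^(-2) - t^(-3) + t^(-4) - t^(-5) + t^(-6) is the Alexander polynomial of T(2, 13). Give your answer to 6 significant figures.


Substituting t = 5 into Delta(t) = t^6 - t^5 + t^4 - t^3 + t^2 - t + 1 - t^(-1) + t^(-2) - t^(-3) + t^(-4) - t^(-5) + t^(-6):
Term values: (15625) + (-3125) + (625) + (-125) + (25) + (-5) + (1) + (-0.2) + (0.04) + (-0.008) + (0.0016) + (-0.00032) + (6.4e-05)
Sum = 13020.83334
Rounded to 6 significant figures: 13020.8

13020.8


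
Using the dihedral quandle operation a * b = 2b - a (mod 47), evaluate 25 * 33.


25 * 33 = 2*33 - 25 mod 47
= 66 - 25 mod 47
= 41 mod 47 = 41

41


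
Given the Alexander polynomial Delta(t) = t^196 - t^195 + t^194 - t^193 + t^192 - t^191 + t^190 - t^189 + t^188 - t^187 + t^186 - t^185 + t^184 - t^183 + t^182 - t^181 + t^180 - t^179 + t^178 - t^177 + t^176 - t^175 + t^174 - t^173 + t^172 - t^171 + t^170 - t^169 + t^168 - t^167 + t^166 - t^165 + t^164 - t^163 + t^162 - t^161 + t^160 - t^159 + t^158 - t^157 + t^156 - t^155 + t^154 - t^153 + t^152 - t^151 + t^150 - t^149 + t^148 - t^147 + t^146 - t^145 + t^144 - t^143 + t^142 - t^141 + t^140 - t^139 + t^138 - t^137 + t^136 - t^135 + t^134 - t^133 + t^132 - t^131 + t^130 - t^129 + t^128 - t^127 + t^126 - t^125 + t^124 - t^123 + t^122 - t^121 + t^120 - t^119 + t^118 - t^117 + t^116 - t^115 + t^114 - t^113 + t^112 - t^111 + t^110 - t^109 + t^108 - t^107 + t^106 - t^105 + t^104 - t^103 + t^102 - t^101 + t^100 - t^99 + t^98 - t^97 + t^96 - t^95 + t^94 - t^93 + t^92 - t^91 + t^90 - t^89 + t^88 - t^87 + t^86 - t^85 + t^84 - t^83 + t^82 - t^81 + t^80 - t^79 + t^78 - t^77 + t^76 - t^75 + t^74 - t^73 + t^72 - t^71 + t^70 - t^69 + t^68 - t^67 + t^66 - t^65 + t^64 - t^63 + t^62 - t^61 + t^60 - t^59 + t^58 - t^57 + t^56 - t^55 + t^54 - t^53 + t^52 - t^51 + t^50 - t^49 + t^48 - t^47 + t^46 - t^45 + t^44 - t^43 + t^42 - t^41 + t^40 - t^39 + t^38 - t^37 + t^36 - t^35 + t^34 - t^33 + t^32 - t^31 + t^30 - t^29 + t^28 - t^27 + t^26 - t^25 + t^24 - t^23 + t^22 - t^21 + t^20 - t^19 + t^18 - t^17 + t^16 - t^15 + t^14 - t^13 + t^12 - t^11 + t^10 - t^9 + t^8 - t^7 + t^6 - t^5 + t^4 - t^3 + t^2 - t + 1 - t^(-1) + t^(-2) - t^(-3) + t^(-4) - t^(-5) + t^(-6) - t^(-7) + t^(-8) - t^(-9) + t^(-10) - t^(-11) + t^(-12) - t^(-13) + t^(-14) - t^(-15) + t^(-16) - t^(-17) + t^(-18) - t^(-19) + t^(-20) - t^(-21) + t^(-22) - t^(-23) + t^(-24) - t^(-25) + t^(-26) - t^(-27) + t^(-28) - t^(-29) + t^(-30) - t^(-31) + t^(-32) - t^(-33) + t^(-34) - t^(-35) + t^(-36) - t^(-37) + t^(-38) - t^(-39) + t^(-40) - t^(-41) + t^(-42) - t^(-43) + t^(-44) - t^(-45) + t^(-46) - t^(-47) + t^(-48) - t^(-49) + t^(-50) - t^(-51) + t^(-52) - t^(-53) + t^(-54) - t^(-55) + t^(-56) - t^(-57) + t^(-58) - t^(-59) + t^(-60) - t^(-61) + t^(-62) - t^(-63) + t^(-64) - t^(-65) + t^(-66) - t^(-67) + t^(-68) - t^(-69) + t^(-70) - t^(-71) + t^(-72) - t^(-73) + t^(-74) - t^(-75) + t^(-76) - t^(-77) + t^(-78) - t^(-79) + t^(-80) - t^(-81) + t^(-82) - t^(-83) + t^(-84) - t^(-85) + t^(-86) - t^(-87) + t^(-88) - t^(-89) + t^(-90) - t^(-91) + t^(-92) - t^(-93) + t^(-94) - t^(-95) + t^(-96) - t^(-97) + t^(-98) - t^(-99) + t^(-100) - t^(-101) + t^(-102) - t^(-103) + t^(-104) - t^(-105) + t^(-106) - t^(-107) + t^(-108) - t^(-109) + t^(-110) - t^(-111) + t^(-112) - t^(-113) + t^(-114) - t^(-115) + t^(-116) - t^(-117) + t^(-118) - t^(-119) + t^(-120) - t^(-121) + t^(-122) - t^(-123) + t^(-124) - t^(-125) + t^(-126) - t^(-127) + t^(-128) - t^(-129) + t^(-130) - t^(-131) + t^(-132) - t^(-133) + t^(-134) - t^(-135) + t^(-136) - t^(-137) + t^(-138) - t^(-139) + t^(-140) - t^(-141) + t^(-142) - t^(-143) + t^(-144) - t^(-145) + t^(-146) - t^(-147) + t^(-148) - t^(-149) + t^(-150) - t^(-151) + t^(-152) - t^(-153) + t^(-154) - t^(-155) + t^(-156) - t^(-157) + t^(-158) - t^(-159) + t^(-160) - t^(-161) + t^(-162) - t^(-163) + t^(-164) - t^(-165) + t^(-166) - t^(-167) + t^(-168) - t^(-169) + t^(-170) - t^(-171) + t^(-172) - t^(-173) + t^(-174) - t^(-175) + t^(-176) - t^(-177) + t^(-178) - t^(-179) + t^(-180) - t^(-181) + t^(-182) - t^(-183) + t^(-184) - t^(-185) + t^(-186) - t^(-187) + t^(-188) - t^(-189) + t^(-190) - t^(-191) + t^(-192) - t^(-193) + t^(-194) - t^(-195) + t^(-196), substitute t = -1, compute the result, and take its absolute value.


Step 1: The polynomial has 393 terms with alternating signs, exponents from 196 down to -196.
Step 2: Substitute t = -1. The i-th term has coefficient (-1)^i and exponent (m-i),
  so its value is (-1)^i * (-1)^(m-i) = (-1)^m = 1 for every i.
Step 3: All 393 terms equal 1, so Delta(-1) = 393 * (1) = 393
Step 4: |Delta(-1)| = 393

393


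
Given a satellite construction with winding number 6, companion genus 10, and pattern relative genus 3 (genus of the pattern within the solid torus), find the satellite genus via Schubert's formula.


Schubert: g(satellite) = g_rel(pattern) + |winding| * g(companion),
where g_rel(pattern) is the genus of the pattern relative to the solid torus.
= 3 + 6 * 10
= 3 + 60 = 63

63


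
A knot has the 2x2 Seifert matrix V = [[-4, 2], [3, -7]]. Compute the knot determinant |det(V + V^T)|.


Step 1: Form V + V^T where V = [[-4, 2], [3, -7]]
  V^T = [[-4, 3], [2, -7]]
  V + V^T = [[-8, 5], [5, -14]]
Step 2: det(V + V^T) = (-8)*(-14) - 5*5
  = 112 - 25 = 87
Step 3: Knot determinant = |det(V + V^T)| = |87| = 87

87


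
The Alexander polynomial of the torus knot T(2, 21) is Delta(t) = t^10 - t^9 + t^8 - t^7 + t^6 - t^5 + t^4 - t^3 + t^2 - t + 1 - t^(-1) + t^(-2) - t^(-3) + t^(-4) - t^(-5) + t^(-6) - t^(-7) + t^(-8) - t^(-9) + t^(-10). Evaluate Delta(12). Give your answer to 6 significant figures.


Substituting t = 12 into Delta(t) = t^10 - t^9 + t^8 - t^7 + t^6 - t^5 + t^4 - t^3 + t^2 - t + 1 - t^(-1) + t^(-2) - t^(-3) + t^(-4) - t^(-5) + t^(-6) - t^(-7) + t^(-8) - t^(-9) + t^(-10):
Term values: (61917364224) + (-5159780352) + (429981696) + (-35831808) + (2985984) + (-248832) + (20736) + (-1728) + (144) + (-12) + (1) + (-0.0833333) + (0.00694444) + (-0.000578704) + (4.82253e-05) + (-4.01878e-06) + (3.34898e-07) + (-2.79082e-08) + (2.32568e-09) + (-1.93807e-10) + (1.61506e-11)
Sum = 5.715449005e+10
Rounded to 6 significant figures: 5.71545e+10

5.71545e+10


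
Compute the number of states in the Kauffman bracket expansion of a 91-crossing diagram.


Each crossing contributes 2 choices (A-smoothing or B-smoothing).
Total states = 2^91 = 2475880078570760549798248448

2475880078570760549798248448


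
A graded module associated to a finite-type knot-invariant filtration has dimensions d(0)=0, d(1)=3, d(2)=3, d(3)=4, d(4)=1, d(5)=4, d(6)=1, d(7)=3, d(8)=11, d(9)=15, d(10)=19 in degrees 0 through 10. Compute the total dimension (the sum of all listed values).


Total dimension = d(0) + d(1) + ... + d(10)
= 0 + 3 + 3 + 4 + 1 + 4 + 1 + 3 + 11 + 15 + 19
= 64

64


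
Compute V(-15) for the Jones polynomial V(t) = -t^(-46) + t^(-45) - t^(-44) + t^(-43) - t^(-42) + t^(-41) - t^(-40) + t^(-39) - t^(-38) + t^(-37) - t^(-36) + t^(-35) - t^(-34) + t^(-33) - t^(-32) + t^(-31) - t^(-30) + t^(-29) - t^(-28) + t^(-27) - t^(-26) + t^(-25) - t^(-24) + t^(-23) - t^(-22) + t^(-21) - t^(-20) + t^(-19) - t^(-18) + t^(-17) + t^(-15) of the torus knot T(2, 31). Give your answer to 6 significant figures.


Substituting t = -15 into V(t) = -t^(-46) + t^(-45) - t^(-44) + t^(-43) - t^(-42) + t^(-41) - t^(-40) + t^(-39) - t^(-38) + t^(-37) - t^(-36) + t^(-35) - t^(-34) + t^(-33) - t^(-32) + t^(-31) - t^(-30) + t^(-29) - t^(-28) + t^(-27) - t^(-26) + t^(-25) - t^(-24) + t^(-23) - t^(-22) + t^(-21) - t^(-20) + t^(-19) - t^(-18) + t^(-17) + t^(-15):
  (-)t^(-46) = -7.93966e-55
  (+)t^(-45) = -1.19095e-53
  (-)t^(-44) = -1.78642e-52
  (+)t^(-43) = -2.67964e-51
  (-)t^(-42) = -4.01945e-50
  (+)t^(-41) = -6.02918e-49
  (-)t^(-40) = -9.04377e-48
  (+)t^(-39) = -1.35657e-46
  (-)t^(-38) = -2.03485e-45
  (+)t^(-37) = -3.05227e-44
  (-)t^(-36) = -4.57841e-43
  (+)t^(-35) = -6.86761e-42
  (-)t^(-34) = -1.03014e-40
  (+)t^(-33) = -1.54521e-39
  (-)t^(-32) = -2.31782e-38
  (+)t^(-31) = -3.47673e-37
  (-)t^(-30) = -5.2151e-36
  (+)t^(-29) = -7.82264e-35
  (-)t^(-28) = -1.1734e-33
  (+)t^(-27) = -1.76009e-32
  (-)t^(-26) = -2.64014e-31
  (+)t^(-25) = -3.96021e-30
  (-)t^(-24) = -5.94032e-29
  (+)t^(-23) = -8.91048e-28
  (-)t^(-22) = -1.33657e-26
  (+)t^(-21) = -2.00486e-25
  (-)t^(-20) = -3.00729e-24
  (+)t^(-19) = -4.51093e-23
  (-)t^(-18) = -6.76639e-22
  (+)t^(-17) = -1.01496e-20
  (+)t^(-15) = -2.28366e-18
Sum = (-7.93966e-55) + (-1.19095e-53) + (-1.78642e-52) + (-2.67964e-51) + (-4.01945e-50) + (-6.02918e-49) + (-9.04377e-48) + (-1.35657e-46) + (-2.03485e-45) + (-3.05227e-44) + (-4.57841e-43) + (-6.86761e-42) + (-1.03014e-40) + (-1.54521e-39) + (-2.31782e-38) + (-3.47673e-37) + (-5.2151e-36) + (-7.82264e-35) + (-1.1734e-33) + (-1.76009e-32) + (-2.64014e-31) + (-3.96021e-30) + (-5.94032e-29) + (-8.91048e-28) + (-1.33657e-26) + (-2.00486e-25) + (-3.00729e-24) + (-4.51093e-23) + (-6.76639e-22) + (-1.01496e-20) + (-2.28366e-18)
= -2.294532824e-18
Rounded to 6 significant figures: -2.29453e-18

-2.29453e-18


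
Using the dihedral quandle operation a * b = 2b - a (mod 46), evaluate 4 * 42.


4 * 42 = 2*42 - 4 mod 46
= 84 - 4 mod 46
= 80 mod 46 = 34

34


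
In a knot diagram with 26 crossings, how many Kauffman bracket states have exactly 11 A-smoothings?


We choose which 11 of 26 crossings get A-smoothings.
C(26, 11) = 26! / (11! * 15!)
= 7726160

7726160


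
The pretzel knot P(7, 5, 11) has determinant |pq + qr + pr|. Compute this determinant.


Step 1: Compute pq + qr + pr.
pq = 7*5 = 35
qr = 5*11 = 55
pr = 7*11 = 77
pq + qr + pr = 35 + 55 + 77 = 167
Step 2: Take absolute value.
det(P(7,5,11)) = |167| = 167

167


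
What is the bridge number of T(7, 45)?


The bridge number of T(p,q) is min(p,q).
min(7, 45) = 7

7


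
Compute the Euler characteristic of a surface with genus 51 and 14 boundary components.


chi = 2 - 2g - b
= 2 - 2*51 - 14
= 2 - 102 - 14 = -114

-114


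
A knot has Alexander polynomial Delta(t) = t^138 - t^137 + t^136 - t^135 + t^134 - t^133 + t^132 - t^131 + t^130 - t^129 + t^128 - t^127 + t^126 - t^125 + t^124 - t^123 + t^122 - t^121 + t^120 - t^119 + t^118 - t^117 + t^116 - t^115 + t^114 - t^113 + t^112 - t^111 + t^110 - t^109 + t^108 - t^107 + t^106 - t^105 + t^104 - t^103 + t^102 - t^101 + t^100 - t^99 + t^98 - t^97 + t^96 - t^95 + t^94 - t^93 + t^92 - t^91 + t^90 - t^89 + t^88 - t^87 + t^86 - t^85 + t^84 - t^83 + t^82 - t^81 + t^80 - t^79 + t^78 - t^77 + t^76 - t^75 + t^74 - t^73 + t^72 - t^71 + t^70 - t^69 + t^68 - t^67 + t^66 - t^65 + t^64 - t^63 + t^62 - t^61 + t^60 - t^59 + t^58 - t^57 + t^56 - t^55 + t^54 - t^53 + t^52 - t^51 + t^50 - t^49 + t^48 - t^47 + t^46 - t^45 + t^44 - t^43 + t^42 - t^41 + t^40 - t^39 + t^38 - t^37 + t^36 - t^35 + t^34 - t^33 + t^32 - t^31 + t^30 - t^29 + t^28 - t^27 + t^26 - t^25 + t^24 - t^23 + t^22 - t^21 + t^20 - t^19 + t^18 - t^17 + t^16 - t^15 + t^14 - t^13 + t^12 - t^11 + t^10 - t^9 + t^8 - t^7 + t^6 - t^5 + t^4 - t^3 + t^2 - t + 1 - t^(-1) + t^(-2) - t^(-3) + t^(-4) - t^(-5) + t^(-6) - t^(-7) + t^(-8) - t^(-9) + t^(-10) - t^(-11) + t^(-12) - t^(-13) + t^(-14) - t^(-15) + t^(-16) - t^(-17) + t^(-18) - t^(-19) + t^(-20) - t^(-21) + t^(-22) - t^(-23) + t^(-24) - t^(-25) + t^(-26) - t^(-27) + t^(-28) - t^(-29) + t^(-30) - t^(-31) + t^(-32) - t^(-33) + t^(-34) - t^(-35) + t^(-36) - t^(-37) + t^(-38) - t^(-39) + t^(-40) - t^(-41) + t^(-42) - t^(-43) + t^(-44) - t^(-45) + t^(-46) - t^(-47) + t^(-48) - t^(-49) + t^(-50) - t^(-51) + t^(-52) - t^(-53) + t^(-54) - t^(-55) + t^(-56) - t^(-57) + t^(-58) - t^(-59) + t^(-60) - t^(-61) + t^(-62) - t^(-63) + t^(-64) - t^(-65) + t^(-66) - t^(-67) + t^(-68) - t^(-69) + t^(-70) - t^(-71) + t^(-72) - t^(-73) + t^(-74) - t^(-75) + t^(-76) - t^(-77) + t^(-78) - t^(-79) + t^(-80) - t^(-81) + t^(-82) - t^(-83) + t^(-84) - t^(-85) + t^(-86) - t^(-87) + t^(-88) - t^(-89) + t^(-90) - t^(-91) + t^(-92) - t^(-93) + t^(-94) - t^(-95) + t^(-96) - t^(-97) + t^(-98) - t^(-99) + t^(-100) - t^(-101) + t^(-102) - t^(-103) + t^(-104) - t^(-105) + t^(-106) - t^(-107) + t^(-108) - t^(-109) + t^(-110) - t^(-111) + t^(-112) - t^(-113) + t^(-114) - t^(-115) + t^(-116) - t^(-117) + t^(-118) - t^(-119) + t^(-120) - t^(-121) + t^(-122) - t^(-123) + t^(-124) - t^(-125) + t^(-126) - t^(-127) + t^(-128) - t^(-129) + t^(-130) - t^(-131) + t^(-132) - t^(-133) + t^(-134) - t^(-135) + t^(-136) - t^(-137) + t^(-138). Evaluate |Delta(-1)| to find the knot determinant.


Step 1: The polynomial has 277 terms with alternating signs, exponents from 138 down to -138.
Step 2: Substitute t = -1. The i-th term has coefficient (-1)^i and exponent (m-i),
  so its value is (-1)^i * (-1)^(m-i) = (-1)^m = 1 for every i.
Step 3: All 277 terms equal 1, so Delta(-1) = 277 * (1) = 277
Step 4: |Delta(-1)| = 277

277


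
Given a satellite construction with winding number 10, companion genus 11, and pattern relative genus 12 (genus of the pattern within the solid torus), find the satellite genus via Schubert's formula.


Schubert: g(satellite) = g_rel(pattern) + |winding| * g(companion),
where g_rel(pattern) is the genus of the pattern relative to the solid torus.
= 12 + 10 * 11
= 12 + 110 = 122

122


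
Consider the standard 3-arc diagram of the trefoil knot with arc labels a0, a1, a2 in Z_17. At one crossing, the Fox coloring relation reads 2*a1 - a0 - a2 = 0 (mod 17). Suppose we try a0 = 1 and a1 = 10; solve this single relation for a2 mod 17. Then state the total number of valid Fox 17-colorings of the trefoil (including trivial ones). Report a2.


Step 1: Apply the given crossing relation 2*a1 - a0 - a2 = 0 (mod 17).
  a2 = 2*a1 - a0 mod 17
  a2 = 2*10 - 1 mod 17
  a2 = 20 - 1 mod 17
  a2 = 19 mod 17 = 2
Step 2: The trefoil has determinant 3.
  Number of Fox p-colorings (p prime) is p^2 if p = 3, else p.
  Since 17 does not divide 3, only trivial (constant) colorings exist.
  (So the trial a0 = 1, a1 = 10 with a0 != a1 does NOT extend to a valid coloring of the whole trefoil: the other two crossing relations require 3*(a1 - a0) = 0 (mod 17), which fails.)
  Total colorings = 17
Step 3: a2 = 2, total Fox 17-colorings = 17

2


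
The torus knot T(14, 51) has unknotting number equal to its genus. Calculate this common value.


For a torus knot T(p,q), both the unknotting number and genus equal (p-1)(q-1)/2.
= (14-1)(51-1)/2
= 13*50/2
= 650/2 = 325

325


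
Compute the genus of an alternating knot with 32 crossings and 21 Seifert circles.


For alternating knots, g = (c - s + 1)/2.
= (32 - 21 + 1)/2
= 12/2 = 6

6


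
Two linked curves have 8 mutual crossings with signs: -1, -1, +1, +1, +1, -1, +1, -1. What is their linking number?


Step 1: Count positive crossings: 4
Step 2: Count negative crossings: 4
Step 3: Sum of signs = 4 - 4 = 0
Step 4: Linking number = sum/2 = 0/2 = 0

0


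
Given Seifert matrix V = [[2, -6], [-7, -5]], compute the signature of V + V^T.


Step 1: V + V^T = [[4, -13], [-13, -10]]
Step 2: trace = -6, det = -209
Step 3: Discriminant = (-6)^2 - 4*(-209) = 872
Step 4: Eigenvalues: 11.7648, -17.7648
Step 5: Signature = (# positive eigenvalues) - (# negative eigenvalues) = 0

0


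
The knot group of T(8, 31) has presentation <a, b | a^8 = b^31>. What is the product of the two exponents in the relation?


The relation is a^8 = b^31.
Product of exponents = 8 * 31
= 248

248


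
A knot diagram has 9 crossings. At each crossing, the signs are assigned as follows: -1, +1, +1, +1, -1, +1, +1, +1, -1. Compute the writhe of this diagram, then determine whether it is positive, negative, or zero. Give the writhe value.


Step 1: Count positive crossings (+1).
Positive crossings: 6
Step 2: Count negative crossings (-1).
Negative crossings: 3
Step 3: Writhe = (positive) - (negative)
w = 6 - 3 = 3
Step 4: |w| = 3, and w is positive

3


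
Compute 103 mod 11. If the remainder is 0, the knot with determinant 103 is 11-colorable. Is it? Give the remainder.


Step 1: A knot is p-colorable if and only if p divides its determinant.
Step 2: Compute 103 mod 11.
103 = 9 * 11 + 4
Step 3: 103 mod 11 = 4
Step 4: The knot is 11-colorable: no

4


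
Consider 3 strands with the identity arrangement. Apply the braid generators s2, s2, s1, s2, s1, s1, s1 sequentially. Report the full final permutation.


Starting with identity [1, 2, 3].
Apply generators in sequence:
  After s2: [1, 3, 2]
  After s2: [1, 2, 3]
  After s1: [2, 1, 3]
  After s2: [2, 3, 1]
  After s1: [3, 2, 1]
  After s1: [2, 3, 1]
  After s1: [3, 2, 1]
Final permutation: [3, 2, 1]

[3, 2, 1]


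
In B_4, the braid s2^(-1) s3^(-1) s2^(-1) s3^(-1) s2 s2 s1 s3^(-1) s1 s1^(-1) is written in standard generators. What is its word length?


The word length counts the number of generators (including inverses).
Listing each generator: s2^(-1), s3^(-1), s2^(-1), s3^(-1), s2, s2, s1, s3^(-1), s1, s1^(-1)
There are 10 generators in this braid word.

10


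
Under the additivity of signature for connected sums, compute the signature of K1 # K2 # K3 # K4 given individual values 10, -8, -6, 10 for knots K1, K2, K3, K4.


The signature is additive under connected sum.
signature(K1 # K2 # K3 # K4) = (10) + (-8) + (-6) + (10)
= 6

6


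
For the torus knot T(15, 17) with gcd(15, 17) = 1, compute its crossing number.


For a torus knot T(p, q) with gcd(p,q)=1,
the crossing number is min(p*(q-1), q*(p-1)).
p*(q-1) = 15*16 = 240
q*(p-1) = 17*14 = 238
min(240, 238) = 238

238


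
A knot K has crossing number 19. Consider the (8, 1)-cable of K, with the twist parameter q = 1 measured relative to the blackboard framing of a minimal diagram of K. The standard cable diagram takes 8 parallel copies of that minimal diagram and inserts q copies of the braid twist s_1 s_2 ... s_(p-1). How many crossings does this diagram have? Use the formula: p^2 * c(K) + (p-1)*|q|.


Step 1: Each of the c(K) crossings of the companion diagram becomes p*p = p^2 crossings among the p parallel strands, and each of the |q| twists s_1 s_2 ... s_(p-1) adds (p-1) crossings.
  Crossings = p^2 * c(K) + (p-1)*|q|
Step 2: = 8^2 * 19 + (8-1)*1
Step 3: = 64*19 + 7*1
Step 4: = 1216 + 7 = 1223

1223


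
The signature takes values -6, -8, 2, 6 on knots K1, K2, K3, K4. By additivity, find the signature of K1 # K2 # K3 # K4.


The signature is additive under connected sum.
signature(K1 # K2 # K3 # K4) = (-6) + (-8) + (2) + (6)
= -6

-6


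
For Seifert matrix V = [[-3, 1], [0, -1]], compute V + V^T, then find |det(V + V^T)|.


Step 1: Form V + V^T where V = [[-3, 1], [0, -1]]
  V^T = [[-3, 0], [1, -1]]
  V + V^T = [[-6, 1], [1, -2]]
Step 2: det(V + V^T) = (-6)*(-2) - 1*1
  = 12 - 1 = 11
Step 3: Knot determinant = |det(V + V^T)| = |11| = 11

11


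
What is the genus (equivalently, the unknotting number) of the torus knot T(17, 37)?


For a torus knot T(p,q), both the unknotting number and genus equal (p-1)(q-1)/2.
= (17-1)(37-1)/2
= 16*36/2
= 576/2 = 288

288


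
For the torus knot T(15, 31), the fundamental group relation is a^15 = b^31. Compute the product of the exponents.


The relation is a^15 = b^31.
Product of exponents = 15 * 31
= 465

465


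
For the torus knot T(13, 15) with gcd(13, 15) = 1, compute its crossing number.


For a torus knot T(p, q) with gcd(p,q)=1,
the crossing number is min(p*(q-1), q*(p-1)).
p*(q-1) = 13*14 = 182
q*(p-1) = 15*12 = 180
min(182, 180) = 180

180


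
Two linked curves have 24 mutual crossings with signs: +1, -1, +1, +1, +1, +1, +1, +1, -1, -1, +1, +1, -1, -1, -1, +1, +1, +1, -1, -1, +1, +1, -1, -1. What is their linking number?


Step 1: Count positive crossings: 14
Step 2: Count negative crossings: 10
Step 3: Sum of signs = 14 - 10 = 4
Step 4: Linking number = sum/2 = 4/2 = 2

2


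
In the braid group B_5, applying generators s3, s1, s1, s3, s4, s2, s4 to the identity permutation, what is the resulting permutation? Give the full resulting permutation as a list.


Starting with identity [1, 2, 3, 4, 5].
Apply generators in sequence:
  After s3: [1, 2, 4, 3, 5]
  After s1: [2, 1, 4, 3, 5]
  After s1: [1, 2, 4, 3, 5]
  After s3: [1, 2, 3, 4, 5]
  After s4: [1, 2, 3, 5, 4]
  After s2: [1, 3, 2, 5, 4]
  After s4: [1, 3, 2, 4, 5]
Final permutation: [1, 3, 2, 4, 5]

[1, 3, 2, 4, 5]


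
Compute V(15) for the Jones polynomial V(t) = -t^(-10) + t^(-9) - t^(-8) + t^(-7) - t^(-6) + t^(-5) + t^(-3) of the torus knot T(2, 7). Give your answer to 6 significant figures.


Substituting t = 15 into V(t) = -t^(-10) + t^(-9) - t^(-8) + t^(-7) - t^(-6) + t^(-5) + t^(-3):
  (-)t^(-10) = -1.73415e-12
  (+)t^(-9) = 2.60123e-11
  (-)t^(-8) = -3.90184e-10
  (+)t^(-7) = 5.85277e-09
  (-)t^(-6) = -8.77915e-08
  (+)t^(-5) = 1.31687e-06
  (+)t^(-3) = 0.000296296
Sum = (-1.73415e-12) + (2.60123e-11) + (-3.90184e-10) + (5.85277e-09) + (-8.77915e-08) + (1.31687e-06) + (0.000296296)
= 0.0002975308641
Rounded to 6 significant figures: 0.000297531

0.000297531


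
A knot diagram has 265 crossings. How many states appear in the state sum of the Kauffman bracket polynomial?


Each crossing contributes 2 choices (A-smoothing or B-smoothing).
Total states = 2^265 = 59285549689505892056868344324448208820874232148807968788202283012051522375647232

59285549689505892056868344324448208820874232148807968788202283012051522375647232


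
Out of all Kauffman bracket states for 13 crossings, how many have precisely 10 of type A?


We choose which 10 of 13 crossings get A-smoothings.
C(13, 10) = 13! / (10! * 3!)
= 286

286


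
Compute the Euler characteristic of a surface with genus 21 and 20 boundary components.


chi = 2 - 2g - b
= 2 - 2*21 - 20
= 2 - 42 - 20 = -60

-60


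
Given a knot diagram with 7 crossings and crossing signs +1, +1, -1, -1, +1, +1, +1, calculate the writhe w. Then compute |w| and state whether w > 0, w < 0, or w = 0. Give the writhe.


Step 1: Count positive crossings (+1).
Positive crossings: 5
Step 2: Count negative crossings (-1).
Negative crossings: 2
Step 3: Writhe = (positive) - (negative)
w = 5 - 2 = 3
Step 4: |w| = 3, and w is positive

3


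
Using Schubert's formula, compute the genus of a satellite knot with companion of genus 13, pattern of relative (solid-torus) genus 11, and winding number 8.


Schubert: g(satellite) = g_rel(pattern) + |winding| * g(companion),
where g_rel(pattern) is the genus of the pattern relative to the solid torus.
= 11 + 8 * 13
= 11 + 104 = 115

115


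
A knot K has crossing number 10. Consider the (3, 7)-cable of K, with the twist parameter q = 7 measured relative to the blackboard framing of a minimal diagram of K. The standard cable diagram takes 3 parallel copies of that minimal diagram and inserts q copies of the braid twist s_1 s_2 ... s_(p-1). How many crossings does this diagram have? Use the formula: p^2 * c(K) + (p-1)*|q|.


Step 1: Each of the c(K) crossings of the companion diagram becomes p*p = p^2 crossings among the p parallel strands, and each of the |q| twists s_1 s_2 ... s_(p-1) adds (p-1) crossings.
  Crossings = p^2 * c(K) + (p-1)*|q|
Step 2: = 3^2 * 10 + (3-1)*7
Step 3: = 9*10 + 2*7
Step 4: = 90 + 14 = 104

104


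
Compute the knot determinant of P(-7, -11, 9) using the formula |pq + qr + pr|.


Step 1: Compute pq + qr + pr.
pq = (-7)*(-11) = 77
qr = (-11)*9 = -99
pr = (-7)*9 = -63
pq + qr + pr = 77 + (-99) + (-63) = -85
Step 2: Take absolute value.
det(P(-7,-11,9)) = |-85| = 85

85


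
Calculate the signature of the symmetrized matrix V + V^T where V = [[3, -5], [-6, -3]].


Step 1: V + V^T = [[6, -11], [-11, -6]]
Step 2: trace = 0, det = -157
Step 3: Discriminant = 0^2 - 4*(-157) = 628
Step 4: Eigenvalues: 12.53, -12.53
Step 5: Signature = (# positive eigenvalues) - (# negative eigenvalues) = 0

0


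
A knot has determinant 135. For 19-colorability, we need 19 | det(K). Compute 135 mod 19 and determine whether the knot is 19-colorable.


Step 1: A knot is p-colorable if and only if p divides its determinant.
Step 2: Compute 135 mod 19.
135 = 7 * 19 + 2
Step 3: 135 mod 19 = 2
Step 4: The knot is 19-colorable: no

2


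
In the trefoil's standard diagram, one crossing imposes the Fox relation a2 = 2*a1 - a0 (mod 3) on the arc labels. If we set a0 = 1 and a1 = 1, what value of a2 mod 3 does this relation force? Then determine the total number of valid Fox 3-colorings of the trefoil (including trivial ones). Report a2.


Step 1: Apply the given crossing relation 2*a1 - a0 - a2 = 0 (mod 3).
  a2 = 2*a1 - a0 mod 3
  a2 = 2*1 - 1 mod 3
  a2 = 2 - 1 mod 3
  a2 = 1 mod 3 = 1
Step 2: The trefoil has determinant 3.
  Number of Fox p-colorings (p prime) is p^2 if p = 3, else p.
  Since p = 3 divides det = 3, the trefoil is 3-colorable.
  (Indeed for p = 3 any choice of a0, a1 extends to a valid coloring; the trial (a0, a1, a2) = (1, 1, 1) satisfies all three crossing relations.)
  Total colorings = 3^2 = 9
Step 3: a2 = 1, total Fox 3-colorings = 9

1


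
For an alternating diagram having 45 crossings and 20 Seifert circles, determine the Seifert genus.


For alternating knots, g = (c - s + 1)/2.
= (45 - 20 + 1)/2
= 26/2 = 13

13


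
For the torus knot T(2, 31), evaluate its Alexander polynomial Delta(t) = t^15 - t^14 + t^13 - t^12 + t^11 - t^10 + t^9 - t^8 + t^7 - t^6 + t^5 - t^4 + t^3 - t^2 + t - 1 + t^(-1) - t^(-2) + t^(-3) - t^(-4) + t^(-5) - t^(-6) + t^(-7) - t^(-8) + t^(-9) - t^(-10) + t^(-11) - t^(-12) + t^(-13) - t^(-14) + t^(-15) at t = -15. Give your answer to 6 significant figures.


Substituting t = -15 into Delta(t) = t^15 - t^14 + t^13 - t^12 + t^11 - t^10 + t^9 - t^8 + t^7 - t^6 + t^5 - t^4 + t^3 - t^2 + t - 1 + t^(-1) - t^(-2) + t^(-3) - t^(-4) + t^(-5) - t^(-6) + t^(-7) - t^(-8) + t^(-9) - t^(-10) + t^(-11) - t^(-12) + t^(-13) - t^(-14) + t^(-15):
Term values: (-437893890380859392) + (-29192926025390624) + (-1946195068359375) + (-129746337890625) + (-8649755859375) + (-576650390625) + (-38443359375) + (-2562890625) + (-170859375) + (-11390625) + (-759375) + (-50625) + (-3375) + (-225) + (-15) + (-1) + (-0.0666667) + (-0.00444444) + (-0.000296296) + (-1.97531e-05) + (-1.31687e-06) + (-8.77915e-08) + (-5.85277e-09) + (-3.90184e-10) + (-2.60123e-11) + (-1.73415e-12) + (-1.1561e-13) + (-7.70735e-15) + (-5.13823e-16) + (-3.42549e-17) + (-2.28366e-18)
Sum = -4.691720254e+17
Rounded to 6 significant figures: -4.69172e+17

-4.69172e+17


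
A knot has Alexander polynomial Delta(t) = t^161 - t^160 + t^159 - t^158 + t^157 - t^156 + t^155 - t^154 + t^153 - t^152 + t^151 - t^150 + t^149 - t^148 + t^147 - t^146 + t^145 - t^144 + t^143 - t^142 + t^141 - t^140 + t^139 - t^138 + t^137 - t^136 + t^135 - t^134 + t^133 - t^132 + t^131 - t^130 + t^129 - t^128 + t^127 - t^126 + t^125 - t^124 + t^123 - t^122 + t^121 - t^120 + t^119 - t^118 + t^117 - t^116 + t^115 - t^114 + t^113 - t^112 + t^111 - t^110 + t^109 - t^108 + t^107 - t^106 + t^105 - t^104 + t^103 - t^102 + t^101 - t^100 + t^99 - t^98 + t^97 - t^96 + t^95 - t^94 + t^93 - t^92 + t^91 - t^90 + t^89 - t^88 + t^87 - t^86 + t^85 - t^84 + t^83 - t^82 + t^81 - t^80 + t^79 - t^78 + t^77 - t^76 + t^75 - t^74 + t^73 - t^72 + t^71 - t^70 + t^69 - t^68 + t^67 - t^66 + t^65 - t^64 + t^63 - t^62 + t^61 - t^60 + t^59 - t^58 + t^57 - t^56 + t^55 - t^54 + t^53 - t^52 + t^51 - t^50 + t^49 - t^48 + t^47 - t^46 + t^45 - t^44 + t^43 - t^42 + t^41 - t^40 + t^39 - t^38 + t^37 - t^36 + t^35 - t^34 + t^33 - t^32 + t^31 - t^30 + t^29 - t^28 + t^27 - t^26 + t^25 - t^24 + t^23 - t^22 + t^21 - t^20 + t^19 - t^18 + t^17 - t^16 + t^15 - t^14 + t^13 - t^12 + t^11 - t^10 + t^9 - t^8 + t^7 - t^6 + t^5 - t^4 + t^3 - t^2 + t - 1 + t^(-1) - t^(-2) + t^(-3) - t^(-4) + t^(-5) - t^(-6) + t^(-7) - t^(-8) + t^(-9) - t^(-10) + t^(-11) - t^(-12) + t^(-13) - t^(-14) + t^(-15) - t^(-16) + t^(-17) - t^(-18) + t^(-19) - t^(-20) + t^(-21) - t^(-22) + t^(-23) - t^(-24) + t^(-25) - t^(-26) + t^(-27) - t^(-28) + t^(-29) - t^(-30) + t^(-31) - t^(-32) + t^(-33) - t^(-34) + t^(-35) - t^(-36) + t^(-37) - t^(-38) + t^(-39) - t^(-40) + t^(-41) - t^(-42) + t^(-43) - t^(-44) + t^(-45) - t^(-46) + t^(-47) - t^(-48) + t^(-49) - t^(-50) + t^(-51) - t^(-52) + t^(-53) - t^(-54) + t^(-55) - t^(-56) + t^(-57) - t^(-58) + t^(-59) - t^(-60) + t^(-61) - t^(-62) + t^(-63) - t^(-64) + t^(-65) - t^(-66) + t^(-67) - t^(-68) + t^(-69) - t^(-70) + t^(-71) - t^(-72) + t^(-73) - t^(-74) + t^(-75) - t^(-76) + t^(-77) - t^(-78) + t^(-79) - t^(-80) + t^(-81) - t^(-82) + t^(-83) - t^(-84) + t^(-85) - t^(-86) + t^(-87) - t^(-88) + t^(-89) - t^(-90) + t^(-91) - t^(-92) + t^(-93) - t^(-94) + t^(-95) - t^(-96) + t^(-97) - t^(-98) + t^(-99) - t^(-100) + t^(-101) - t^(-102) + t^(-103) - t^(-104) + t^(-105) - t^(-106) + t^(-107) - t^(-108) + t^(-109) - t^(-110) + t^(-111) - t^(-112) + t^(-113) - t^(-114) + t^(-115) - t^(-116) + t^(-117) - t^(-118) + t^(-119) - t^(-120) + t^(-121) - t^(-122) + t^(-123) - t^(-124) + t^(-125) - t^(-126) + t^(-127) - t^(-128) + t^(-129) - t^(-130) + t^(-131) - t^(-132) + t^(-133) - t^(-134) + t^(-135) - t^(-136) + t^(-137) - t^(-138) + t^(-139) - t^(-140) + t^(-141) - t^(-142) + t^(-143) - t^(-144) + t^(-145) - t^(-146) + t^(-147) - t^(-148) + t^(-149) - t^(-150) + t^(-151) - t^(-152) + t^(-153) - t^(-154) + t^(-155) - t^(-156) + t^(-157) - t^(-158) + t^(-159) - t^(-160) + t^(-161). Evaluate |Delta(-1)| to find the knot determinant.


Step 1: The polynomial has 323 terms with alternating signs, exponents from 161 down to -161.
Step 2: Substitute t = -1. The i-th term has coefficient (-1)^i and exponent (m-i),
  so its value is (-1)^i * (-1)^(m-i) = (-1)^m = -1 for every i.
Step 3: All 323 terms equal -1, so Delta(-1) = 323 * (-1) = -323
Step 4: |Delta(-1)| = 323

323
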